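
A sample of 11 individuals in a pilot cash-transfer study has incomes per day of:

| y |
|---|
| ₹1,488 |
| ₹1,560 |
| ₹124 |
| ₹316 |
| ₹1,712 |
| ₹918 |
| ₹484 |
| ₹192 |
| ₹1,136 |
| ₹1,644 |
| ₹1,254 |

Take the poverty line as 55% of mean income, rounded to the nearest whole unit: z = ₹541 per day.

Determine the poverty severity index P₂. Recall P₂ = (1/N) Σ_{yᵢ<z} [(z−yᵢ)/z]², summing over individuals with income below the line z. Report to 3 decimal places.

0.109

Poor units: ₹124, ₹192, ₹316, ₹484 (q = 4 of N = 11).
Relative gaps: (541−124)/541 = 0.7708; (541−192)/541 = 0.6451; (541−316)/541 = 0.4159; (541−484)/541 = 0.1054.
Squared: 0.5941; 0.4162; 0.1730; 0.0111.
Sum = 1.194352; P₂ = 1.194352 / 11 = 0.109.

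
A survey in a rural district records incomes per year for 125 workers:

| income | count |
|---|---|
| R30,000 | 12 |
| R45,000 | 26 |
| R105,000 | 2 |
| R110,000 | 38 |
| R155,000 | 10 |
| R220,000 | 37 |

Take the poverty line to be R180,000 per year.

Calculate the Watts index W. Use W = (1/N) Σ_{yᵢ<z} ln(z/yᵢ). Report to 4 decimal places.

Below the line: 12×R30,000, 26×R45,000, 2×R105,000, 38×R110,000, 10×R155,000 (q = 88 of N = 125).
ln(z/y) terms: ln(180000/30000) = 1.7918 (×12); ln(180000/45000) = 1.3863 (×26); ln(180000/105000) = 0.5390 (×2); ln(180000/110000) = 0.4925 (×38); ln(180000/155000) = 0.1495 (×10).
W = 78.832184 / 125 = 0.6307.

0.6307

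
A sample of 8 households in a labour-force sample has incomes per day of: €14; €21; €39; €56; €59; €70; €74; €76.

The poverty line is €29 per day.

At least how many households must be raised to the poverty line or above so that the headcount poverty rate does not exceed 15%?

1

2 of the 8 households are poor, so H = 2/8 = 0.250.
A headcount ratio of at most 15% allows at most ⌊0.15 × 8⌋ = 1 poor households.
So at least 2 − 1 = 1 must be lifted.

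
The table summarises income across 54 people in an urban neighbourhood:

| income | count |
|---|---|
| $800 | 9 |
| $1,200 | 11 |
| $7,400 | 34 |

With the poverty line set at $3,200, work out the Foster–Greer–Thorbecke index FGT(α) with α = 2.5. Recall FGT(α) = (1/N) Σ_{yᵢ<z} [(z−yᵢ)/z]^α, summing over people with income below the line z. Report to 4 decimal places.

Below z: 9×$800, 11×$1,200 (q = 20 of N = 54).
Gap ratios (z−y)/z: (3200−800)/3200 = 0.7500 (×9); (3200−1200)/3200 = 0.6250 (×11).
Raised to α = 2.5: 0.48714 (×9); 0.30882 (×11).
Sum = 7.781232; FGT(2.5) = 7.781232 / 54 = 0.1441.

0.1441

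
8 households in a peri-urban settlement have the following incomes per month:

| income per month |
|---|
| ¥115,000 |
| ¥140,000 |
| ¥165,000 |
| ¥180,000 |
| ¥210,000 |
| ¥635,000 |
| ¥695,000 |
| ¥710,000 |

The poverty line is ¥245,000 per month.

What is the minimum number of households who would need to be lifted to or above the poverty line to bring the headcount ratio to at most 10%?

5 of the 8 households are poor, so H = 5/8 = 0.625.
A headcount ratio of at most 10% allows at most ⌊0.10 × 8⌋ = 0 poor households.
So at least 5 − 0 = 5 must be lifted.

5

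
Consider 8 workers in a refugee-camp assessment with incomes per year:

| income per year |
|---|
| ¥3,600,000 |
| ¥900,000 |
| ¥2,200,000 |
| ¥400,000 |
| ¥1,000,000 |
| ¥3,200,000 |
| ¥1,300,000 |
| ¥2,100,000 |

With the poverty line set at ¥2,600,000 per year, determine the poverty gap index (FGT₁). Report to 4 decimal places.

Incomes under z: ¥400,000, ¥900,000, ¥1,000,000, ¥1,300,000, ¥2,100,000, ¥2,200,000 (q = 6 of N = 8).
Relative gaps: (2600000−400000)/2600000 = 0.8462; (2600000−900000)/2600000 = 0.6538; (2600000−1000000)/2600000 = 0.6154; (2600000−1300000)/2600000 = 0.5000; (2600000−2100000)/2600000 = 0.1923; (2600000−2200000)/2600000 = 0.1538.
Sum of shortfalls = 2.961538; P₁ averages over all N: 2.961538 / 8 = 0.3702.

0.3702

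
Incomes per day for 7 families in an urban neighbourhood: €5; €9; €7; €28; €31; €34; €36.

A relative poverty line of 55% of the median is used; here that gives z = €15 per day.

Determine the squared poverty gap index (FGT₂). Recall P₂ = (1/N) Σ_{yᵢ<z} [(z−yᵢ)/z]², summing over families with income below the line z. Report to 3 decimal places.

Below the line: €5, €7, €9 (q = 3 of N = 7).
Shortfall ratios: (15−5)/15 = 0.6667; (15−7)/15 = 0.5333; (15−9)/15 = 0.4000.
Squared: 0.4444; 0.2844; 0.1600.
Sum = 0.888889; P₂ = 0.888889 / 7 = 0.127.

0.127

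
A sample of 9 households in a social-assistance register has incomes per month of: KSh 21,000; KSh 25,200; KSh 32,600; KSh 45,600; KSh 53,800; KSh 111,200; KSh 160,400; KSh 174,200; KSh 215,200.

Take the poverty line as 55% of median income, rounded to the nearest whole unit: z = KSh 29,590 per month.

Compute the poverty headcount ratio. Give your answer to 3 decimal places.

0.222

2 of the 9 households have income below KSh 29,590.
H = 2/9 = 0.222.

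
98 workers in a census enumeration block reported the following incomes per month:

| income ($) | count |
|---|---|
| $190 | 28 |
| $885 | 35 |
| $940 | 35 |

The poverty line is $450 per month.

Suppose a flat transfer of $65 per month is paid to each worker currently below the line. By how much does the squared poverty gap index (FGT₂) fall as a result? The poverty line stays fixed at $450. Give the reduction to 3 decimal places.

0.042

Before: below the line — 28×$190; squared poverty gap index (FGT₂) = 0.09538.
After the $65 transfer: below the line — 28×$255; squared poverty gap index (FGT₂) = 0.05365.
Reduction = 0.09538 − 0.05365 = 0.042.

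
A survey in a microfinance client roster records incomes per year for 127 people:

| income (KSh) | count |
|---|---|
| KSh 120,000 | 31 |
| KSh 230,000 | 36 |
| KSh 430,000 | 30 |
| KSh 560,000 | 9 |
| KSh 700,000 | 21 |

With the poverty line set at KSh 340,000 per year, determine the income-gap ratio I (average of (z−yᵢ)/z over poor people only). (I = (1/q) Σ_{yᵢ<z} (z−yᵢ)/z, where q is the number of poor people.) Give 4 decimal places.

0.4732

Poor units: 31×KSh 120,000, 36×KSh 230,000 (q = 67 of N = 127).
Relative gaps: 0.6471 (×31), 0.3235 (×36); sum = 31.705882.
The income-gap ratio divides by q (the poor only): 31.705882 / 67 = 0.4732.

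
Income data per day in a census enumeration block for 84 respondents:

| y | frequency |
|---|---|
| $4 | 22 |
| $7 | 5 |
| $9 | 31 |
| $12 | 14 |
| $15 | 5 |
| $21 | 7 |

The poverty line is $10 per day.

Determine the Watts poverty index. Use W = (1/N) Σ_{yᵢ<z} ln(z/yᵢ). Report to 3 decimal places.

0.300

Below z: 22×$4, 5×$7, 31×$9 (q = 58 of N = 84).
Log shortfalls: ln(10/4) = 0.9163 (×22); ln(10/7) = 0.3567 (×5); ln(10/9) = 0.1054 (×31).
W = 25.207947 / 84 = 0.300.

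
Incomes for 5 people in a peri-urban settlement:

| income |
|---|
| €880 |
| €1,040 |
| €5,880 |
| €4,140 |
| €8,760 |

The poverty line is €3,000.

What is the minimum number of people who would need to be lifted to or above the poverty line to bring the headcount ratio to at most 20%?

1

Currently q = 2 of N = 5 are below the line (H = 0.400).
A headcount ratio of at most 20% allows at most ⌊0.20 × 5⌋ = 1 poor people.
So at least 2 − 1 = 1 must be lifted.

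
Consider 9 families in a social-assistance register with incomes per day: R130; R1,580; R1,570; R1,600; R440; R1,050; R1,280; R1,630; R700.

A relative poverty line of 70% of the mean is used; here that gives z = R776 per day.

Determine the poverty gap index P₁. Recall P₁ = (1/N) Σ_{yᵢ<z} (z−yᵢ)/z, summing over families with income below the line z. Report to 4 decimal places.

Incomes under z: R130, R440, R700 (q = 3 of N = 9).
Normalized shortfalls: (776−130)/776 = 0.8325; (776−440)/776 = 0.4330; (776−700)/776 = 0.0979.
Σ = 1.363402. Dividing by the full population N = 9 gives P₁ = 0.1515.

0.1515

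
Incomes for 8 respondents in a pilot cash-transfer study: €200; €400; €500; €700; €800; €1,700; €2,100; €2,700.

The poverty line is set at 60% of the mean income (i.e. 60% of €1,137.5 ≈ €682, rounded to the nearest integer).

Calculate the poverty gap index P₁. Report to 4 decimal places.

0.1734

Below z: €200, €400, €500 (q = 3 of N = 8).
Shortfall ratios: (682−200)/682 = 0.7067; (682−400)/682 = 0.4135; (682−500)/682 = 0.2669.
Σ = 1.387097. Dividing by the full population N = 8 gives P₁ = 0.1734.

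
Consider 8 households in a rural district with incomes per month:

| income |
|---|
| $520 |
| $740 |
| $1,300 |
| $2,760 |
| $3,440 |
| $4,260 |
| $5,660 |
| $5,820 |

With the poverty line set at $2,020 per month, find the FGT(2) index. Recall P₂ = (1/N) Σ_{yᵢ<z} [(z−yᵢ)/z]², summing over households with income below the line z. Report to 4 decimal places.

0.1350

Poor units: $520, $740, $1,300 (q = 3 of N = 8).
Gap ratios (z−y)/z: (2020−520)/2020 = 0.7426; (2020−740)/2020 = 0.6337; (2020−1300)/2020 = 0.3564.
Squared: 0.5514; 0.4015; 0.1270.
Sum = 1.079992; P₂ = 1.079992 / 8 = 0.1350.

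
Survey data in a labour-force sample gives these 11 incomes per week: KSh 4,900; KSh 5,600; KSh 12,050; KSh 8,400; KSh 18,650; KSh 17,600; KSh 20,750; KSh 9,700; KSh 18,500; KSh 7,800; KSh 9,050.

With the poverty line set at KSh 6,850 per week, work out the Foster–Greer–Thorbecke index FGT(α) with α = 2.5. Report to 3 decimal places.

0.005

Incomes under z: KSh 4,900, KSh 5,600 (q = 2 of N = 11).
Relative gaps: (6850−4900)/6850 = 0.2847; (6850−5600)/6850 = 0.1825.
Raised to α = 2.5: 0.04324; 0.01422.
Sum = 0.057462; FGT(2.5) = 0.057462 / 11 = 0.005.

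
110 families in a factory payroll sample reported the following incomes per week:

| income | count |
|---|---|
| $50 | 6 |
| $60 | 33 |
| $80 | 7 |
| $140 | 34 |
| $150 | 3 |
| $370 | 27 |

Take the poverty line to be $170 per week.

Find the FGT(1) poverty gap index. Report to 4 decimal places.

Below z: 6×$50, 33×$60, 7×$80, 34×$140, 3×$150 (q = 83 of N = 110).
Gap ratios (z−y)/z: (170−50)/170 = 0.7059 (×6); (170−60)/170 = 0.6471 (×33); (170−80)/170 = 0.5294 (×7); (170−140)/170 = 0.1765 (×34); (170−150)/170 = 0.1176 (×3).
Σ = 35.647059. Dividing by the full population N = 110 gives P₁ = 0.3241.

0.3241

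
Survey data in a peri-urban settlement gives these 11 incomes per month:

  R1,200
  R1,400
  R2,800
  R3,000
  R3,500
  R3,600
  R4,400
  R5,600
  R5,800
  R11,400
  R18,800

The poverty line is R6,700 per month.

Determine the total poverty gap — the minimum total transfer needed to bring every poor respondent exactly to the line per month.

R29,000

Below the line: R1,200, R1,400, R2,800, R3,000, R3,500, R3,600, R4,400, R5,600, R5,800 (q = 9 of N = 11).
Individual gaps: 6700−1200 = 5500; 6700−1400 = 5300; 6700−2800 = 3900; 6700−3000 = 3700; 6700−3500 = 3200; 6700−3600 = 3100; 6700−4400 = 2300; 6700−5600 = 1100; 6700−5800 = 900.
Aggregate gap = R29,000.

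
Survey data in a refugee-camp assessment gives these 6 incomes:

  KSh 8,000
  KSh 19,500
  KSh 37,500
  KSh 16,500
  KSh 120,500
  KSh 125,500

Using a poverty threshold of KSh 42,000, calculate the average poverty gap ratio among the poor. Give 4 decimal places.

Poor units: KSh 8,000, KSh 16,500, KSh 19,500, KSh 37,500 (q = 4 of N = 6).
Shortfall ratios (z−y)/z: 0.8095, 0.6071, 0.5357, 0.1071; sum = 2.059524.
I averages over the q = 4 poor units only: 2.059524 / 4 = 0.5149.

0.5149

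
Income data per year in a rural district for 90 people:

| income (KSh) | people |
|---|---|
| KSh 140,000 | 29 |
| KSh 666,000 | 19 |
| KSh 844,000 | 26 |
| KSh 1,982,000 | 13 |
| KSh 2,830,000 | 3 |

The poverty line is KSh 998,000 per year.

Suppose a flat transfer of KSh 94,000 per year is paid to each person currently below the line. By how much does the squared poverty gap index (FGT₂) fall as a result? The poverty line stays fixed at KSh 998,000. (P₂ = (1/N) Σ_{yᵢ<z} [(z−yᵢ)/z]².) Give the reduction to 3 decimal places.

Before: below the line — 29×KSh 140,000, 19×KSh 666,000, 26×KSh 844,000; squared poverty gap index (FGT₂) = 0.26840.
After the KSh 94,000 transfer: below the line — 29×KSh 234,000, 19×KSh 760,000, 26×KSh 938,000; squared poverty gap index (FGT₂) = 0.20188.
Reduction = 0.26840 − 0.20188 = 0.067.

0.067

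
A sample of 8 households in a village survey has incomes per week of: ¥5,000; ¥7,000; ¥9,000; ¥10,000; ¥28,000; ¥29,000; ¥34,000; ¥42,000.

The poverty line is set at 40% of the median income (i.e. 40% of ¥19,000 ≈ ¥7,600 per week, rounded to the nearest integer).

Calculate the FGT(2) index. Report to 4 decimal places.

Incomes under z: ¥5,000, ¥7,000 (q = 2 of N = 8).
Normalized shortfalls: (7600−5000)/7600 = 0.3421; (7600−7000)/7600 = 0.0789.
Squared: 0.1170; 0.0062.
Sum = 0.123269; P₂ = 0.123269 / 8 = 0.0154.

0.0154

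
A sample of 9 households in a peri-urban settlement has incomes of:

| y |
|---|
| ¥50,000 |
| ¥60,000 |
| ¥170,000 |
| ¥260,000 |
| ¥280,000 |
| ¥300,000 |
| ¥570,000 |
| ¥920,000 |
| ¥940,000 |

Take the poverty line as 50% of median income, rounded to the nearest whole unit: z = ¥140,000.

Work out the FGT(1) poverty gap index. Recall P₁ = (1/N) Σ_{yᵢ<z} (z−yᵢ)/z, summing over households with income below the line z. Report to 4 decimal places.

0.1349

Incomes under z: ¥50,000, ¥60,000 (q = 2 of N = 9).
Gap ratios (z−y)/z: (140000−50000)/140000 = 0.6429; (140000−60000)/140000 = 0.5714.
Σ = 1.214286. Dividing by the full population N = 9 gives P₁ = 0.1349.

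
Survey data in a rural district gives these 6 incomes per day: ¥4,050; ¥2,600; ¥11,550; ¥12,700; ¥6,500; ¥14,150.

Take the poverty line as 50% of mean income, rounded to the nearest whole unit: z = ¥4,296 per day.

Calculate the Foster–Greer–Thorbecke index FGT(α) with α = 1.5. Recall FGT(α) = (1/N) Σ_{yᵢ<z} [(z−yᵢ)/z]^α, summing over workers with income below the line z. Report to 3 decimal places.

0.044

Below z: ¥2,600, ¥4,050 (q = 2 of N = 6).
Gap ratios (z−y)/z: (4296−2600)/4296 = 0.3948; (4296−4050)/4296 = 0.0573.
Raised to α = 1.5: 0.24805; 0.01370.
Sum = 0.261754; FGT(1.5) = 0.261754 / 6 = 0.044.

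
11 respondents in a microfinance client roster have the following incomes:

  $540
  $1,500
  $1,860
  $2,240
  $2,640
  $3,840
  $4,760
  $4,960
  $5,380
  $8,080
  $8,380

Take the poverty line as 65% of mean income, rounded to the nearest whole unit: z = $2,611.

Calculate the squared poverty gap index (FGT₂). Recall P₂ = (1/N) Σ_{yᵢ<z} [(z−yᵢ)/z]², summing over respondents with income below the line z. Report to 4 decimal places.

0.0830

Incomes under z: $540, $1,500, $1,860, $2,240 (q = 4 of N = 11).
Normalized shortfalls: (2611−540)/2611 = 0.7932; (2611−1500)/2611 = 0.4255; (2611−1860)/2611 = 0.2876; (2611−2240)/2611 = 0.1421.
Squared: 0.6291; 0.1811; 0.0827; 0.0202.
Sum = 0.913116; P₂ = 0.913116 / 11 = 0.0830.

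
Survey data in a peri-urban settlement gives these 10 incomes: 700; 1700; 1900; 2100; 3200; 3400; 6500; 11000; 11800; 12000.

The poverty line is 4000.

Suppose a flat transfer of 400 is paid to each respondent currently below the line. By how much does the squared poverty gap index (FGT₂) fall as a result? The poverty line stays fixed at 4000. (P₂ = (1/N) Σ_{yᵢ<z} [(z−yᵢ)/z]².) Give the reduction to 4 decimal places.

Before: below the line — 700, 1700, 1900, 2100, 3200, 3400; squared poverty gap index (FGT₂) = 0.157500.
After the 400 transfer: below the line — 1100, 2100, 2300, 2500, 3600, 3800; squared poverty gap index (FGT₂) = 0.108500.
Reduction = 0.157500 − 0.108500 = 0.0490.

0.0490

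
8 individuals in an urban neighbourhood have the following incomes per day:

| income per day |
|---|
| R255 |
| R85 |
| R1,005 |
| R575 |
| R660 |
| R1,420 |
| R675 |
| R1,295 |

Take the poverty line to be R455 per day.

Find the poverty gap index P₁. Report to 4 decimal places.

0.1566

Below the line: R85, R255 (q = 2 of N = 8).
Relative gaps: (455−85)/455 = 0.8132; (455−255)/455 = 0.4396.
Sum of shortfalls = 1.252747; P₁ averages over all N: 1.252747 / 8 = 0.1566.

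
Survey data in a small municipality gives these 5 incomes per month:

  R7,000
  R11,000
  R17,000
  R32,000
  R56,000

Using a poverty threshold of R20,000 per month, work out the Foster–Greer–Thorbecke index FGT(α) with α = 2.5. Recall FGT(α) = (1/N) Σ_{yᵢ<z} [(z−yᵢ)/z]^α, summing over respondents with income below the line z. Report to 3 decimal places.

0.097

Incomes under z: R7,000, R11,000, R17,000 (q = 3 of N = 5).
Gap ratios (z−y)/z: (20000−7000)/20000 = 0.6500; (20000−11000)/20000 = 0.4500; (20000−17000)/20000 = 0.1500.
Raised to α = 2.5: 0.34063; 0.13584; 0.00871.
Sum = 0.485186; FGT(2.5) = 0.485186 / 5 = 0.097.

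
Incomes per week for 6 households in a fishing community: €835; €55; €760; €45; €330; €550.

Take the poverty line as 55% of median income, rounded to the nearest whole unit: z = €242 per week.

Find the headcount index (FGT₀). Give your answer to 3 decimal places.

0.333

2 of the 6 households have income below €242.
H = 2/6 = 0.333.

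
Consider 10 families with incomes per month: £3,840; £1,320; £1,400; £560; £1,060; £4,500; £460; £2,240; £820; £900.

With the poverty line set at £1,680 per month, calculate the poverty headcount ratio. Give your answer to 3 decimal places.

7 of the 10 families have income below £1,680.
H = 7/10 = 0.700.

0.700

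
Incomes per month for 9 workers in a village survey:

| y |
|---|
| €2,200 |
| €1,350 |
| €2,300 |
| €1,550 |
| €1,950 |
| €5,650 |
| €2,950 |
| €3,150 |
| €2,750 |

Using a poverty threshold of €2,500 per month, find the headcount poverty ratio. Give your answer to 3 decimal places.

0.556

5 of the 9 workers have income below €2,500.
H = 5/9 = 0.556.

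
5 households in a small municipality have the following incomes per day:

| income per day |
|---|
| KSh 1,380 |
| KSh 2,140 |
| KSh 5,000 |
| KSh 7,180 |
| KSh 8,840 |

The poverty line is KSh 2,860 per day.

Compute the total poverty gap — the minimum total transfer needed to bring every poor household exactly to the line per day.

KSh 2,200

Below z: KSh 1,380, KSh 2,140 (q = 2 of N = 5).
Individual gaps: 2860−1380 = 1480; 2860−2140 = 720.
Aggregate gap = KSh 2,200.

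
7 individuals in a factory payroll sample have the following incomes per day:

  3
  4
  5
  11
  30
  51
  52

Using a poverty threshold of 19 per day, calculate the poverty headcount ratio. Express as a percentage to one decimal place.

4 of the 7 individuals have income below 19.
H = 4/7 = 57.1%.

57.1%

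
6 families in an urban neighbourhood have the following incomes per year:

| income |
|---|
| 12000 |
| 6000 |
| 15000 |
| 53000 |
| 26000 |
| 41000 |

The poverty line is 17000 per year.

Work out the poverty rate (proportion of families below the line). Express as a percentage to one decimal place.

50.0%

3 of the 6 families have income below 17000.
H = 3/6 = 50.0%.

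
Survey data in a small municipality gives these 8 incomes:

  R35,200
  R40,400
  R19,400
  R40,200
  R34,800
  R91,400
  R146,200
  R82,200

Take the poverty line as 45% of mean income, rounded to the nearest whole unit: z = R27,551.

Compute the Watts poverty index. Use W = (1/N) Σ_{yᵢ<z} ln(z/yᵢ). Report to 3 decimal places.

Poor units: R19,400 (q = 1 of N = 8).
ln(z/y) terms: ln(27551/19400) = 0.3508.
W = 0.350766 / 8 = 0.044.

0.044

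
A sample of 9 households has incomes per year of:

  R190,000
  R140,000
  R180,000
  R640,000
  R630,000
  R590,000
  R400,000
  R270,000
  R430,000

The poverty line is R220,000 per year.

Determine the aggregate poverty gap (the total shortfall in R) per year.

Below the line: R140,000, R180,000, R190,000 (q = 3 of N = 9).
Individual gaps: 220000−140000 = 80000; 220000−180000 = 40000; 220000−190000 = 30000.
Aggregate gap = R150,000.

R150,000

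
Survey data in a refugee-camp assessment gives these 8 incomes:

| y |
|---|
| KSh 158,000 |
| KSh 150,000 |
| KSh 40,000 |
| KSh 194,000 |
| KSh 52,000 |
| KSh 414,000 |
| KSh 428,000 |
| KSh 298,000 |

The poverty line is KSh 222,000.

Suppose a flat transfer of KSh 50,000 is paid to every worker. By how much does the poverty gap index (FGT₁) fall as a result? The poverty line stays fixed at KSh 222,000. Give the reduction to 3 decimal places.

0.128

Before: below the line — KSh 40,000, KSh 52,000, KSh 150,000, KSh 158,000, KSh 194,000; poverty gap index (FGT₁) = 0.29054.
After the KSh 50,000 transfer: below the line — KSh 90,000, KSh 102,000, KSh 200,000, KSh 208,000; poverty gap index (FGT₁) = 0.16216.
Reduction = 0.29054 − 0.16216 = 0.128.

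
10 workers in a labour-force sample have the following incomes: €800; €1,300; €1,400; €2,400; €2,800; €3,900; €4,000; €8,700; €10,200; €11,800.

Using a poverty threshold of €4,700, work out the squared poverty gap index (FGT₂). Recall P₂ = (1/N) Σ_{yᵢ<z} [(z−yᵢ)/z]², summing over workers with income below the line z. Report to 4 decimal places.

Below z: €800, €1,300, €1,400, €2,400, €2,800, €3,900, €4,000 (q = 7 of N = 10).
Shortfall ratios: (4700−800)/4700 = 0.8298; (4700−1300)/4700 = 0.7234; (4700−1400)/4700 = 0.7021; (4700−2400)/4700 = 0.4894; (4700−2800)/4700 = 0.4043; (4700−3900)/4700 = 0.1702; (4700−4000)/4700 = 0.1489.
Squared: 0.6885; 0.5233; 0.4930; 0.2395; 0.1634; 0.0290; 0.0222.
Sum = 2.158895; P₂ = 2.158895 / 10 = 0.2159.

0.2159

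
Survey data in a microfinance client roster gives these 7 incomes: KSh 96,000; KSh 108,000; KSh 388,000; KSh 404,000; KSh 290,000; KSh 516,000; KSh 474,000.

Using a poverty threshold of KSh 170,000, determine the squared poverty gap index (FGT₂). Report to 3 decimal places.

Incomes under z: KSh 96,000, KSh 108,000 (q = 2 of N = 7).
Gap ratios (z−y)/z: (170000−96000)/170000 = 0.4353; (170000−108000)/170000 = 0.3647.
Squared: 0.1895; 0.1330.
Sum = 0.322491; P₂ = 0.322491 / 7 = 0.046.

0.046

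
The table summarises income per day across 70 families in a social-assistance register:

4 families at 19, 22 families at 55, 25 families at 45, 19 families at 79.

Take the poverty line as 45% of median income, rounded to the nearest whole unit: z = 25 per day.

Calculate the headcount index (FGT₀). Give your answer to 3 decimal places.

0.057

4 of the 70 families have income below 25.
H = 4/70 = 0.057.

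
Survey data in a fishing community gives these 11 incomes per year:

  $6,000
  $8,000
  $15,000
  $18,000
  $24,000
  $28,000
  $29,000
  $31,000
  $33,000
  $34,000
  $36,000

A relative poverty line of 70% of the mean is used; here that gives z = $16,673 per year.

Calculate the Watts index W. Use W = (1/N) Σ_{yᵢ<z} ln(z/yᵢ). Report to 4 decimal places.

Below the line: $6,000, $8,000, $15,000 (q = 3 of N = 11).
Log shortfalls: ln(16673/6000) = 1.0220; ln(16673/8000) = 0.7343; ln(16673/15000) = 0.1057.
W = 1.862121 / 11 = 0.1693.

0.1693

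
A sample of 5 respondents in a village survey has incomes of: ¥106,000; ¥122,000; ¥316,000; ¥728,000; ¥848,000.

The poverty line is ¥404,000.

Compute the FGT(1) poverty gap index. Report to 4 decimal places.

0.3307

Incomes under z: ¥106,000, ¥122,000, ¥316,000 (q = 3 of N = 5).
Relative gaps: (404000−106000)/404000 = 0.7376; (404000−122000)/404000 = 0.6980; (404000−316000)/404000 = 0.2178.
Sum of shortfalls = 1.653465; P₁ averages over all N: 1.653465 / 5 = 0.3307.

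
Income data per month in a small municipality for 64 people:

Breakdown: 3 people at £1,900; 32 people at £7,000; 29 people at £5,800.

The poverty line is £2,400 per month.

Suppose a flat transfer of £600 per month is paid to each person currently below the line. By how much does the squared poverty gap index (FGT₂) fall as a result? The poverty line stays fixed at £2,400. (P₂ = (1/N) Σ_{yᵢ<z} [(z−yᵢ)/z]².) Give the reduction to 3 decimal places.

Before: below the line — 3×£1,900; squared poverty gap index (FGT₂) = 0.00203.
After the £600 transfer: below the line — none; squared poverty gap index (FGT₂) = 0.00000.
Reduction = 0.00203 − 0.00000 = 0.002.

0.002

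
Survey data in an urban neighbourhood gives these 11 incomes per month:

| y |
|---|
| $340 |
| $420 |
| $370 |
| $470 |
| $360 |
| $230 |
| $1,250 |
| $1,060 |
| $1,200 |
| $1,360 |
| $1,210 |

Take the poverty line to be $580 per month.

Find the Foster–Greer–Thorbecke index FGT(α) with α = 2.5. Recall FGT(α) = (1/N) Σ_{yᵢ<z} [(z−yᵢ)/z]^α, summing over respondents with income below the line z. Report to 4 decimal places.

Incomes under z: $230, $340, $360, $370, $420, $470 (q = 6 of N = 11).
Normalized shortfalls: (580−230)/580 = 0.6034; (580−340)/580 = 0.4138; (580−360)/580 = 0.3793; (580−370)/580 = 0.3621; (580−420)/580 = 0.2759; (580−470)/580 = 0.1897.
Raised to α = 2.5: 0.28288; 0.11014; 0.08861; 0.07888; 0.03997; 0.01566.
Sum = 0.616149; FGT(2.5) = 0.616149 / 11 = 0.0560.

0.0560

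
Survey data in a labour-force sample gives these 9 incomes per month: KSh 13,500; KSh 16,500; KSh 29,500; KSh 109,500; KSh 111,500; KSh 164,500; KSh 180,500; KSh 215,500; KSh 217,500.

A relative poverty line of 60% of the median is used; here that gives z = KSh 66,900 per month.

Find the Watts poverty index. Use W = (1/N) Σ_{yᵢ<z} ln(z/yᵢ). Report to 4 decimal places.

Below z: KSh 13,500, KSh 16,500, KSh 29,500 (q = 3 of N = 9).
Log shortfalls: ln(66900/13500) = 1.6005; ln(66900/16500) = 1.3998; ln(66900/29500) = 0.8188.
W = 3.819157 / 9 = 0.4244.

0.4244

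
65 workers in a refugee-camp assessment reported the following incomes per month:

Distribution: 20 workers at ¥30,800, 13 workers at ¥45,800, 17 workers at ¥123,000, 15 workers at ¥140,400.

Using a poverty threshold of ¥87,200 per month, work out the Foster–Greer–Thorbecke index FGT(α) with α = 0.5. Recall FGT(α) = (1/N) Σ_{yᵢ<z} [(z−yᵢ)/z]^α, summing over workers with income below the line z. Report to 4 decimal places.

Below z: 20×¥30,800, 13×¥45,800 (q = 33 of N = 65).
Gap ratios (z−y)/z: (87200−30800)/87200 = 0.6468 (×20); (87200−45800)/87200 = 0.4748 (×13).
Raised to α = 0.5: 0.80423 (×20); 0.68904 (×13).
Sum = 25.042107; FGT(0.5) = 25.042107 / 65 = 0.3853.

0.3853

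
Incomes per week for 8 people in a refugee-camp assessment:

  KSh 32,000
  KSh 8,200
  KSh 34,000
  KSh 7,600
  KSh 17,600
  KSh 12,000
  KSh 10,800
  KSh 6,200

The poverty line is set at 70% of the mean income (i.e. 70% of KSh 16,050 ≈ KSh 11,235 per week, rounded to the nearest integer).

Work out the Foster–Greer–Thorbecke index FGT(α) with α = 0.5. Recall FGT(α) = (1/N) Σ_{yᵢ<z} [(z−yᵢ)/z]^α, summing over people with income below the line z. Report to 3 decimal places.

0.244

Below the line: KSh 6,200, KSh 7,600, KSh 8,200, KSh 10,800 (q = 4 of N = 8).
Shortfall ratios: (11235−6200)/11235 = 0.4482; (11235−7600)/11235 = 0.3235; (11235−8200)/11235 = 0.2701; (11235−10800)/11235 = 0.0387.
Raised to α = 0.5: 0.66944; 0.56881; 0.51975; 0.19677.
Sum = 1.954768; FGT(0.5) = 1.954768 / 8 = 0.244.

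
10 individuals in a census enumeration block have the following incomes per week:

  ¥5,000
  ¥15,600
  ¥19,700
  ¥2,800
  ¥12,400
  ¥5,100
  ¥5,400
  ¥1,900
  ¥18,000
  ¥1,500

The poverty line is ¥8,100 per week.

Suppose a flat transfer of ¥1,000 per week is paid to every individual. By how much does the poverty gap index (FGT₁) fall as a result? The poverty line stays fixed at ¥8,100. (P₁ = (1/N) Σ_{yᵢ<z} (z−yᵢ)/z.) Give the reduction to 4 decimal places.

Before: below the line — ¥1,500, ¥1,900, ¥2,800, ¥5,000, ¥5,100, ¥5,400; poverty gap index (FGT₁) = 0.332099.
After the ¥1,000 transfer: below the line — ¥2,500, ¥2,900, ¥3,800, ¥6,000, ¥6,100, ¥6,400; poverty gap index (FGT₁) = 0.258025.
Reduction = 0.332099 − 0.258025 = 0.0741.

0.0741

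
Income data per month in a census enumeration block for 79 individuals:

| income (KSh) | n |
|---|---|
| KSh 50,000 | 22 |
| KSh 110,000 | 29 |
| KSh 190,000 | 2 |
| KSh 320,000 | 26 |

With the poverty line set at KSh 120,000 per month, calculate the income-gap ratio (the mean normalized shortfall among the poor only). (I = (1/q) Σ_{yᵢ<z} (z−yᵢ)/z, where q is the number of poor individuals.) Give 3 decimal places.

0.299

Poor units: 22×KSh 50,000, 29×KSh 110,000 (q = 51 of N = 79).
Shortfall ratios (z−y)/z: 0.5833 (×22), 0.0833 (×29); sum = 15.250000.
The income-gap ratio divides by q (the poor only): 15.250000 / 51 = 0.299.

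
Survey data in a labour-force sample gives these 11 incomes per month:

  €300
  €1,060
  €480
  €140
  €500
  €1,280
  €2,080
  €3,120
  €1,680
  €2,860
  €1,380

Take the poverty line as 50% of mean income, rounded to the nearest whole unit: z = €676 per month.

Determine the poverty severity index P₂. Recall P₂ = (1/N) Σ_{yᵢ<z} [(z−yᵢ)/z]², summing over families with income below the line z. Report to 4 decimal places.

0.0991

Incomes under z: €140, €300, €480, €500 (q = 4 of N = 11).
Normalized shortfalls: (676−140)/676 = 0.7929; (676−300)/676 = 0.5562; (676−480)/676 = 0.2899; (676−500)/676 = 0.2604.
Squared: 0.6287; 0.3094; 0.0841; 0.0678.
Sum = 1.089913; P₂ = 1.089913 / 11 = 0.0991.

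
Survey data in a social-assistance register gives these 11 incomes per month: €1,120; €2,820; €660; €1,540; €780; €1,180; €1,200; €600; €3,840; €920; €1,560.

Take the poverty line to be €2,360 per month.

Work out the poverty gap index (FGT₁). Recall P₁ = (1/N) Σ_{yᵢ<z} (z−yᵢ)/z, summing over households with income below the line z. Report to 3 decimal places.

Incomes under z: €600, €660, €780, €920, €1,120, €1,180, €1,200, €1,540, €1,560 (q = 9 of N = 11).
Relative gaps: (2360−600)/2360 = 0.7458; (2360−660)/2360 = 0.7203; (2360−780)/2360 = 0.6695; (2360−920)/2360 = 0.6102; (2360−1120)/2360 = 0.5254; (2360−1180)/2360 = 0.5000; (2360−1200)/2360 = 0.4915; (2360−1540)/2360 = 0.3475; (2360−1560)/2360 = 0.3390.
Sum of shortfalls = 4.949153; P₁ averages over all N: 4.949153 / 11 = 0.450.

0.450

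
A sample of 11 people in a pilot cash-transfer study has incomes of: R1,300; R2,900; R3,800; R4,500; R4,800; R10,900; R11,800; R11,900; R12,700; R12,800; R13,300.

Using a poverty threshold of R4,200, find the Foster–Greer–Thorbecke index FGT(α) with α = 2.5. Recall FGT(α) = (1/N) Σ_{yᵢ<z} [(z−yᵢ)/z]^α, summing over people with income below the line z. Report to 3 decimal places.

Incomes under z: R1,300, R2,900, R3,800 (q = 3 of N = 11).
Normalized shortfalls: (4200−1300)/4200 = 0.6905; (4200−2900)/4200 = 0.3095; (4200−3800)/4200 = 0.0952.
Raised to α = 2.5: 0.39616; 0.05330; 0.00280.
Sum = 0.452261; FGT(2.5) = 0.452261 / 11 = 0.041.

0.041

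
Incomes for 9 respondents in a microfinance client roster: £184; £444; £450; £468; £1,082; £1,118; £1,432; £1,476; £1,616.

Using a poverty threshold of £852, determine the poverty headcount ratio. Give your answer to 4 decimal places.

0.4444

4 of the 9 respondents have income below £852.
H = 4/9 = 0.4444.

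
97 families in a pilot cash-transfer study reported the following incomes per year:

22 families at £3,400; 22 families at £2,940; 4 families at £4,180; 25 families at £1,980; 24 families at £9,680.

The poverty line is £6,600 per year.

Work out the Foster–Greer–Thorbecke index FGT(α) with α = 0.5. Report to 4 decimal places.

Below the line: 25×£1,980, 22×£2,940, 22×£3,400, 4×£4,180 (q = 73 of N = 97).
Normalized shortfalls: (6600−1980)/6600 = 0.7000 (×25); (6600−2940)/6600 = 0.5545 (×22); (6600−3400)/6600 = 0.4848 (×22); (6600−4180)/6600 = 0.3667 (×4).
Raised to α = 0.5: 0.83666 (×25); 0.74468 (×22); 0.69631 (×22); 0.60553 (×4).
Sum = 55.040373; FGT(0.5) = 55.040373 / 97 = 0.5674.

0.5674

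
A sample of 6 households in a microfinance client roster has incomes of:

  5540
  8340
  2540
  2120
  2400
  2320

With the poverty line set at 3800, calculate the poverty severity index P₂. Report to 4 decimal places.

Below the line: 2120, 2320, 2400, 2540 (q = 4 of N = 6).
Shortfall ratios: (3800−2120)/3800 = 0.4421; (3800−2320)/3800 = 0.3895; (3800−2400)/3800 = 0.3684; (3800−2540)/3800 = 0.3316.
Squared: 0.1955; 0.1517; 0.1357; 0.1099.
Sum = 0.592825; P₂ = 0.592825 / 6 = 0.0988.

0.0988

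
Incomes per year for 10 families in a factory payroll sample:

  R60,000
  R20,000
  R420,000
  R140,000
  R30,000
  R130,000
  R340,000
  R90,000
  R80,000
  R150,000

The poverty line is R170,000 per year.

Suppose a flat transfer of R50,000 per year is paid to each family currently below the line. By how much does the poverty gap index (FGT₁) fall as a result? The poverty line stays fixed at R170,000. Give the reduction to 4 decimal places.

0.2000

Before: below the line — R20,000, R30,000, R60,000, R80,000, R90,000, R130,000, R140,000, R150,000; poverty gap index (FGT₁) = 0.388235.
After the R50,000 transfer: below the line — R70,000, R80,000, R110,000, R130,000, R140,000; poverty gap index (FGT₁) = 0.188235.
Reduction = 0.388235 − 0.188235 = 0.2000.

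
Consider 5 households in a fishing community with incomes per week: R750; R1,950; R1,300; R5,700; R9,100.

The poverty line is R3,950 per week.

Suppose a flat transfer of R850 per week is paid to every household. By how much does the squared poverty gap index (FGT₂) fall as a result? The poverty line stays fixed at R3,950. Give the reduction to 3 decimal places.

0.143

Before: below the line — R750, R1,300, R1,950; squared poverty gap index (FGT₂) = 0.27255.
After the R850 transfer: below the line — R1,600, R2,150, R2,800; squared poverty gap index (FGT₂) = 0.12927.
Reduction = 0.27255 − 0.12927 = 0.143.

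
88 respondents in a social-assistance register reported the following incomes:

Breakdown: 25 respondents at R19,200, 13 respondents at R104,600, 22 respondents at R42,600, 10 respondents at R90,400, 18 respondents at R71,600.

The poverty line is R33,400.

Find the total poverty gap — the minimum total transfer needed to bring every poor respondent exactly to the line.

R355,000

Poor units: 25×R19,200 (q = 25 of N = 88).
Individual gaps: 25×(33400−19200) = 355000.
Aggregate gap = R355,000.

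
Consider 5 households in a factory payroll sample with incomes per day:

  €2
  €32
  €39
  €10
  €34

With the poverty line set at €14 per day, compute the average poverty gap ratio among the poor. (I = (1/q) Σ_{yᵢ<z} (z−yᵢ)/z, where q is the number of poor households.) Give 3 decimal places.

0.571

Below z: €2, €10 (q = 2 of N = 5).
Shortfall ratios (z−y)/z: 0.8571, 0.2857; sum = 1.142857.
I averages over the q = 2 poor units only: 1.142857 / 2 = 0.571.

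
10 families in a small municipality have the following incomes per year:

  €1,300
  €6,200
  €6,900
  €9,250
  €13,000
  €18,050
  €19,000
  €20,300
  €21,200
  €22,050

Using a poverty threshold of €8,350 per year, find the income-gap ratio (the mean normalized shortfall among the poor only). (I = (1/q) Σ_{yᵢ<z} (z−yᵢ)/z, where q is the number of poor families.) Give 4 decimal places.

Incomes under z: €1,300, €6,200, €6,900 (q = 3 of N = 10).
Relative gaps: 0.8443, 0.2575, 0.1737; sum = 1.275449.
The income-gap ratio divides by q (the poor only): 1.275449 / 3 = 0.4251.

0.4251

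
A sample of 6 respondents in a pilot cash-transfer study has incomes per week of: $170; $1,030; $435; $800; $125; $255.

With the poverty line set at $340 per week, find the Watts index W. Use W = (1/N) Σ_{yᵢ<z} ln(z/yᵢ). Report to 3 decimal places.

0.330

Incomes under z: $125, $170, $255 (q = 3 of N = 6).
Log shortfalls: ln(340/125) = 1.0006; ln(340/170) = 0.6931; ln(340/255) = 0.2877.
W = 1.981461 / 6 = 0.330.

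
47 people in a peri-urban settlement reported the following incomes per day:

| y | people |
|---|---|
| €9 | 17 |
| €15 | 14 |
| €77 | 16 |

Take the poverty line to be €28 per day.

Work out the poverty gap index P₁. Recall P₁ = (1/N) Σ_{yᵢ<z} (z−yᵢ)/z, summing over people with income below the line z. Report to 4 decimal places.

Incomes under z: 17×€9, 14×€15 (q = 31 of N = 47).
Gap ratios (z−y)/z: (28−9)/28 = 0.6786 (×17); (28−15)/28 = 0.4643 (×14).
Σ = 18.035714. Dividing by the full population N = 47 gives P₁ = 0.3837.

0.3837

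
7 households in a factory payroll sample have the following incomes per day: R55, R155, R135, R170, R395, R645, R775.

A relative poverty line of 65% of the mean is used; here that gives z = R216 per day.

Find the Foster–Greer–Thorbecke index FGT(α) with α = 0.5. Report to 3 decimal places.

0.353

Below z: R55, R135, R155, R170 (q = 4 of N = 7).
Shortfall ratios: (216−55)/216 = 0.7454; (216−135)/216 = 0.3750; (216−155)/216 = 0.2824; (216−170)/216 = 0.2130.
Raised to α = 0.5: 0.86335; 0.61237; 0.53142; 0.46148.
Sum = 2.468620; FGT(0.5) = 2.468620 / 7 = 0.353.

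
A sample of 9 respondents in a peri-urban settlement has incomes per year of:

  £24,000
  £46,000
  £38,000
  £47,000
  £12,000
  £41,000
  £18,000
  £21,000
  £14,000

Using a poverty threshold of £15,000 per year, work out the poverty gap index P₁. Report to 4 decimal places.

0.0296

Incomes under z: £12,000, £14,000 (q = 2 of N = 9).
Normalized shortfalls: (15000−12000)/15000 = 0.2000; (15000−14000)/15000 = 0.0667.
Σ = 0.266667. Dividing by the full population N = 9 gives P₁ = 0.0296.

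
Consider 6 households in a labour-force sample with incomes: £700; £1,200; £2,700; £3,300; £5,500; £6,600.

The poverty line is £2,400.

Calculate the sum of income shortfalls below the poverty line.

£2,900

Incomes under z: £700, £1,200 (q = 2 of N = 6).
Individual gaps: 2400−700 = 1700; 2400−1200 = 1200.
Aggregate gap = £2,900.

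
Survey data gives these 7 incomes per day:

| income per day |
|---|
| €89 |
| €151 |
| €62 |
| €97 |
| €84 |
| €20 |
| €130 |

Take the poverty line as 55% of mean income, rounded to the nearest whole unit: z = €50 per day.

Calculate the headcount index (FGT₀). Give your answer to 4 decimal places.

0.1429

1 of the 7 workers have income below €50.
H = 1/7 = 0.1429.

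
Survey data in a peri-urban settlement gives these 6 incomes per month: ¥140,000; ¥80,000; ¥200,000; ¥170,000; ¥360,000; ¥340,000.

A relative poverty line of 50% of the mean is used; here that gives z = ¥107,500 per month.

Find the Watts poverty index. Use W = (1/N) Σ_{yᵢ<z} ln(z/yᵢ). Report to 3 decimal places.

Incomes under z: ¥80,000 (q = 1 of N = 6).
Log gaps: ln(107500/80000) = 0.2955.
W = 0.295464 / 6 = 0.049.

0.049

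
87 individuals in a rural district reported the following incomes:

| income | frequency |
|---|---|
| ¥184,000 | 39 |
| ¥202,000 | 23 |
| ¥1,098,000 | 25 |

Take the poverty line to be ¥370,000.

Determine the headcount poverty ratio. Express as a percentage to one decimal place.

71.3%

62 of the 87 individuals have income below ¥370,000.
H = 62/87 = 71.3%.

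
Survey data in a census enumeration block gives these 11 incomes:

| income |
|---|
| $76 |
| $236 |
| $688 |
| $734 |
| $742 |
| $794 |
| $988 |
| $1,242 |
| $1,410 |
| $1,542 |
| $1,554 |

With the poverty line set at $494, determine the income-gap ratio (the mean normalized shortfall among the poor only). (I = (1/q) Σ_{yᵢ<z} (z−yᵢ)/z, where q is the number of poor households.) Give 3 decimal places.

0.684

Poor units: $76, $236 (q = 2 of N = 11).
Relative gaps: 0.8462, 0.5223; sum = 1.368421.
I averages over the q = 2 poor units only: 1.368421 / 2 = 0.684.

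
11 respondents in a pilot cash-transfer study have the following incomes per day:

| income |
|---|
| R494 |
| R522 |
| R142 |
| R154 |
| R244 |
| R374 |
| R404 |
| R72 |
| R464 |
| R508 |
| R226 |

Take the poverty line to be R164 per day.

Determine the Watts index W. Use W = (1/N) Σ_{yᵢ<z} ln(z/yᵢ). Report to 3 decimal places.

Below the line: R72, R142, R154 (q = 3 of N = 11).
Log shortfalls: ln(164/72) = 0.8232; ln(164/142) = 0.1440; ln(164/154) = 0.0629.
W = 1.030154 / 11 = 0.094.

0.094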